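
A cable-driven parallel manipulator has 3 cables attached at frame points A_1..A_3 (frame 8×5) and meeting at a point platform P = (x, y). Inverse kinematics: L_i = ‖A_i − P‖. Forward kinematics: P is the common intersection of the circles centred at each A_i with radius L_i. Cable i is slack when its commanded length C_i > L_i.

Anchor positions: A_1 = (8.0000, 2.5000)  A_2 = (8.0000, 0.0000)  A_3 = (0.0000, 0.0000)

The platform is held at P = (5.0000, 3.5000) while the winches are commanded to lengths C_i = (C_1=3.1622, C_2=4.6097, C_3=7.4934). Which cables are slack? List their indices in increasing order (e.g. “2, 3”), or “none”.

3

cable 1: L_1 = ‖A_1−P‖ = 3.1623;  C_1 = 3.1622 → taut
cable 2: L_2 = ‖A_2−P‖ = 4.6098;  C_2 = 4.6097 → taut
cable 3: L_3 = ‖A_3−P‖ = 6.1033;  C_3 = 7.4934 → slack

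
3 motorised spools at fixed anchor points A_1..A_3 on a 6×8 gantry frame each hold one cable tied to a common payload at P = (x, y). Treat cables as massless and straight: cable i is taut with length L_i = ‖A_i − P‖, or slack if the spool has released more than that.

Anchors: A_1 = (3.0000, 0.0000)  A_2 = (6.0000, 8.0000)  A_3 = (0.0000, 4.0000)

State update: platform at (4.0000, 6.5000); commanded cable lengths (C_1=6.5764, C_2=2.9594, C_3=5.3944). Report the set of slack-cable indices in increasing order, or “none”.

2, 3

i=1: geometric 6.5765 vs commanded 6.5764 ⇒ taut
i=2: geometric 2.5000 vs commanded 2.9594 ⇒ slack
i=3: geometric 4.7170 vs commanded 5.3944 ⇒ slack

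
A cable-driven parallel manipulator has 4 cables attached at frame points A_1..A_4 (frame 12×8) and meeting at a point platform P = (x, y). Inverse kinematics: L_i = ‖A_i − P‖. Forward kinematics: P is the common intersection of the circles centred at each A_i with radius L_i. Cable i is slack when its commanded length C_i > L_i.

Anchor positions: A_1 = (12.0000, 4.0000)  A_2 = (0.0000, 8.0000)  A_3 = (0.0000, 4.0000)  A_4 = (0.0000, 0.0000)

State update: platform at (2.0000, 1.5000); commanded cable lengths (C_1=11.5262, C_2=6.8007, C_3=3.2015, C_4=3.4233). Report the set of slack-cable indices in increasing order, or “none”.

1, 4

i=1: geometric 10.3078 vs commanded 11.5262 ⇒ slack
i=2: geometric 6.8007 vs commanded 6.8007 ⇒ taut
i=3: geometric 3.2016 vs commanded 3.2015 ⇒ taut
i=4: geometric 2.5000 vs commanded 3.4233 ⇒ slack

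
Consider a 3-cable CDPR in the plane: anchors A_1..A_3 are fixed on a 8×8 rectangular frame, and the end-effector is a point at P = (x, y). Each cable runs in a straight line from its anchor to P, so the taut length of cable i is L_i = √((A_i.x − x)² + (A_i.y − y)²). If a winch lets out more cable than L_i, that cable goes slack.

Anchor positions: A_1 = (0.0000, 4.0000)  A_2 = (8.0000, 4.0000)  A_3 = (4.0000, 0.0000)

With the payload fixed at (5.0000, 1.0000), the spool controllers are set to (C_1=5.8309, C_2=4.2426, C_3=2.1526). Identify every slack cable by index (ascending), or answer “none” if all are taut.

3

cable 1: L_1 = ‖A_1−P‖ = 5.8310;  C_1 = 5.8309 → taut
cable 2: L_2 = ‖A_2−P‖ = 4.2426;  C_2 = 4.2426 → taut
cable 3: L_3 = ‖A_3−P‖ = 1.4142;  C_3 = 2.1526 → slack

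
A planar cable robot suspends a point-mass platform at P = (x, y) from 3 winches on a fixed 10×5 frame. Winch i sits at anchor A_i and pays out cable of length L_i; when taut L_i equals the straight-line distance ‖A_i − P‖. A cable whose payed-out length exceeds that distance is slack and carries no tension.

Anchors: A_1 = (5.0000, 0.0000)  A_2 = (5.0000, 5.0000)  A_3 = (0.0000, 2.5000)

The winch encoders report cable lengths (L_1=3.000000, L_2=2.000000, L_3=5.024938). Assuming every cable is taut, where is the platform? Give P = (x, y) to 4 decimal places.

(5.0000, 3.0000)

expand ‖A_i−P‖²=L_i² and subtract eq 1 (k_i ≔ ‖A_i‖²−L_i²)
k_1 = 25.0000+0.0000−9.0000 = 16.0000
eq1−eq2 → [0.0000  -10.0000]·P = -30.0000
eq1−eq3 → [10.0000  -5.0000]·P = 35.0000
2×2 solve → P = (5.0000, 3.0000)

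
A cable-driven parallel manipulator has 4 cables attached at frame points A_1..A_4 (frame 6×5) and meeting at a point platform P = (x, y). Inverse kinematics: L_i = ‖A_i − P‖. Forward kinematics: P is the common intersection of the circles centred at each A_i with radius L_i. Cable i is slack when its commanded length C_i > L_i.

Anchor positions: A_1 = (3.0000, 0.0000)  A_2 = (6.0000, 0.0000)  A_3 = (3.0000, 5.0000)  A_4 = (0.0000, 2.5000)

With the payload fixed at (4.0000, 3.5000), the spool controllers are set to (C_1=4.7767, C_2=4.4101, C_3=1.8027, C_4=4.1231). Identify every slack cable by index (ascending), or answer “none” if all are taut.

1, 2

i=1: geometric 3.6401 vs commanded 4.7767 ⇒ slack
i=2: geometric 4.0311 vs commanded 4.4101 ⇒ slack
i=3: geometric 1.8028 vs commanded 1.8027 ⇒ taut
i=4: geometric 4.1231 vs commanded 4.1231 ⇒ taut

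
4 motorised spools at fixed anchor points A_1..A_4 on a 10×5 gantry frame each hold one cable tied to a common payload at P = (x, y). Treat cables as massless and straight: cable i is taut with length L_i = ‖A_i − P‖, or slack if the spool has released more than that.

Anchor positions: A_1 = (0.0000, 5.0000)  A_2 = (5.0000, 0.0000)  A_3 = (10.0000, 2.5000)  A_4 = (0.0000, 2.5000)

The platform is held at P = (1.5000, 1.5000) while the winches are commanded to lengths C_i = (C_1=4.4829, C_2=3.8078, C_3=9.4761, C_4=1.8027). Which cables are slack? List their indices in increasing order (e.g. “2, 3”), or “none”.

1, 3

i=1: geometric 3.8079 vs commanded 4.4829 ⇒ slack
i=2: geometric 3.8079 vs commanded 3.8078 ⇒ taut
i=3: geometric 8.5586 vs commanded 9.4761 ⇒ slack
i=4: geometric 1.8028 vs commanded 1.8027 ⇒ taut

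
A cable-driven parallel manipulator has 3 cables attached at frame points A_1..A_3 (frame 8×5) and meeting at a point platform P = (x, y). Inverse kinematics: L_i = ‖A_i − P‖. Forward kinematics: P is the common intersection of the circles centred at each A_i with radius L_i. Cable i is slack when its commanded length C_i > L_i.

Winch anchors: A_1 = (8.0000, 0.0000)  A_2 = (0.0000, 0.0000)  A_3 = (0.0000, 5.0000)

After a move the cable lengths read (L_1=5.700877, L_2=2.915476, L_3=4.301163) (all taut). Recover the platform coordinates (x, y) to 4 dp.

each cable: (A_i−P)·(A_i−P) = L_i²; let k_i = ‖A_i‖²−L_i²
k_1 = 64.0000+0.0000−32.5000 = 31.5000
row 1: 16.0000x + 0.0000y = 40.0000  (k_2=-8.5000)
row 2: 16.0000x − 10.0000y = 25.0000  (k_3=6.5000)
Cramer on rows 1–2 → x = 2.5000, y = 1.5000

(2.5000, 1.5000)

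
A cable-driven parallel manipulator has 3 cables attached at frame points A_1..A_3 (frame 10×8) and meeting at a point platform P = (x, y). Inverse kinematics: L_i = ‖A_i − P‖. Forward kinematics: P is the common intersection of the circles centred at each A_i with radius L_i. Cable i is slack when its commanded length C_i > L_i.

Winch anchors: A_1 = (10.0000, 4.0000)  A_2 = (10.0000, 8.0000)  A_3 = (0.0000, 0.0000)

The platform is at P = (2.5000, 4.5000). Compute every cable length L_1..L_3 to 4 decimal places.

L_1 = √((10.0000−2.5000)² + (4.0000−4.5000)²) = 7.5166
L_2 = √((10.0000−2.5000)² + (8.0000−4.5000)²) = 8.2765
L_3 = √((0.0000−2.5000)² + (0.0000−4.5000)²) = 5.1478

(7.5166, 8.2765, 5.1478)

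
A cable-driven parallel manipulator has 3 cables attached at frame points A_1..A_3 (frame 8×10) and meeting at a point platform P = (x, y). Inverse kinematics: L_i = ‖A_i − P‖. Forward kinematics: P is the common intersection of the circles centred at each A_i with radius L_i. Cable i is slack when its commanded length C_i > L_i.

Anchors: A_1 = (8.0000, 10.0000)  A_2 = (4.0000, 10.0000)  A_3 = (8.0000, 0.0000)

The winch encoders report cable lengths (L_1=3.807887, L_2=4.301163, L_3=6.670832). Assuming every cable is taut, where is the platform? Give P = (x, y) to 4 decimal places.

circle eqns → linear via eq_j − eq_1; set k_j = A_j·A_j − L_j²
k_1 = 64.0000+100.0000−14.5000 = 149.5000
8.0000·x + 0.0000·y = k_1−k_2 = 52.0000
0.0000·x + 20.0000·y = k_1−k_3 = 130.0000
solve first two rows → x=6.5000, y=6.5000

(6.5000, 6.5000)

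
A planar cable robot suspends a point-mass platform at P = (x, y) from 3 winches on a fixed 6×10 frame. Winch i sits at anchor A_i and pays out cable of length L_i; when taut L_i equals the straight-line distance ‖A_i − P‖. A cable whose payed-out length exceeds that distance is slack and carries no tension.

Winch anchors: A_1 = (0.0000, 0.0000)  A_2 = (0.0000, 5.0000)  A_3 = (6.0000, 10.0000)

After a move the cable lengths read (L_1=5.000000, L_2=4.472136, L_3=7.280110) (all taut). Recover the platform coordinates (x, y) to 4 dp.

(4.0000, 3.0000)

circle eqns → linear via eq_j − eq_1; set c_j = A_j·A_j − L_j²
c_1 = 0.0000+0.0000−25.0000 = -25.0000
0.0000·x − 10.0000·y = c_1−c_2 = -30.0000
-12.0000·x − 20.0000·y = c_1−c_3 = -108.0000
solve first two rows → x=4.0000, y=3.0000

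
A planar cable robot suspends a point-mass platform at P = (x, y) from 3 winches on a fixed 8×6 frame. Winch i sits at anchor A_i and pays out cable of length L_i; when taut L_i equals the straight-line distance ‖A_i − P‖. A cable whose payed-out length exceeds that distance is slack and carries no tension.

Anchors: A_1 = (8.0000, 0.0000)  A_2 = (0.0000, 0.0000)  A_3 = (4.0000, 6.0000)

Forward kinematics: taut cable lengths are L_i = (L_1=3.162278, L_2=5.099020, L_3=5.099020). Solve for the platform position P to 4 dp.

expand ‖A_i−P‖²=L_i² and subtract eq 1 (q_i ≔ ‖A_i‖²−L_i²)
q_1 = 64.0000+0.0000−10.0000 = 54.0000
eq1−eq2 → [16.0000  0.0000]·P = 80.0000
eq1−eq3 → [8.0000  -12.0000]·P = 28.0000
2×2 solve → P = (5.0000, 1.0000)

(5.0000, 1.0000)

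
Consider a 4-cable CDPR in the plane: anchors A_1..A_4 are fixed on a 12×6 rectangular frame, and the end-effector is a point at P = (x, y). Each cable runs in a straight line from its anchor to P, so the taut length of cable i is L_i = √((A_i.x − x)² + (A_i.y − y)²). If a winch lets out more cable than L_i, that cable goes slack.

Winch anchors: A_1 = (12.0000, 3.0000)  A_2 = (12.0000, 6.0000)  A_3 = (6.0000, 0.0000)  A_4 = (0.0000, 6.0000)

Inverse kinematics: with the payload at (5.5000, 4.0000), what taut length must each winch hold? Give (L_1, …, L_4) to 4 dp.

(6.5765, 6.8007, 4.0311, 5.8523)

L_1 = √((12.0000−5.5000)² + (3.0000−4.0000)²) = 6.5765
L_2 = √((12.0000−5.5000)² + (6.0000−4.0000)²) = 6.8007
L_3 = √((6.0000−5.5000)² + (0.0000−4.0000)²) = 4.0311
L_4 = √((0.0000−5.5000)² + (6.0000−4.0000)²) = 5.8523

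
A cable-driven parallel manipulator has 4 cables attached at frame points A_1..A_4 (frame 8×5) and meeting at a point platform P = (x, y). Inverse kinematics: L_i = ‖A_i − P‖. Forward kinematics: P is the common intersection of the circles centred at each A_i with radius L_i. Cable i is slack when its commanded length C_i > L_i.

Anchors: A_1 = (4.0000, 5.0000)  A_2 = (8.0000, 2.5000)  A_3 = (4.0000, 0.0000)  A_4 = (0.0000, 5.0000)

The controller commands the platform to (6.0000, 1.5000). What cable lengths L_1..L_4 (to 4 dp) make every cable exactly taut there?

L_1 = √((4.0000−6.0000)² + (5.0000−1.5000)²) = 4.0311
L_2 = √((8.0000−6.0000)² + (2.5000−1.5000)²) = 2.2361
L_3 = √((4.0000−6.0000)² + (0.0000−1.5000)²) = 2.5000
L_4 = √((0.0000−6.0000)² + (5.0000−1.5000)²) = 6.9462

(4.0311, 2.2361, 2.5000, 6.9462)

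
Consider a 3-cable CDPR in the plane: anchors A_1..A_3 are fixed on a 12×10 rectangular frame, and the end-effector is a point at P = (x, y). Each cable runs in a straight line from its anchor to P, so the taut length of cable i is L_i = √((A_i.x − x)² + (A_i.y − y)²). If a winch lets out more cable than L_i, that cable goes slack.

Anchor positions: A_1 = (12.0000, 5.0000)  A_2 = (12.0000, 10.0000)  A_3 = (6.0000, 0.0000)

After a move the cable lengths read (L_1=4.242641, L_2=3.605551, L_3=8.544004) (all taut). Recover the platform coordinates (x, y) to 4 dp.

expand ‖A_i−P‖²=L_i² and subtract eq 1 (q_i ≔ ‖A_i‖²−L_i²)
q_1 = 144.0000+25.0000−18.0000 = 151.0000
eq1−eq2 → [0.0000  -10.0000]·P = -80.0000
eq1−eq3 → [12.0000  10.0000]·P = 188.0000
2×2 solve → P = (9.0000, 8.0000)

(9.0000, 8.0000)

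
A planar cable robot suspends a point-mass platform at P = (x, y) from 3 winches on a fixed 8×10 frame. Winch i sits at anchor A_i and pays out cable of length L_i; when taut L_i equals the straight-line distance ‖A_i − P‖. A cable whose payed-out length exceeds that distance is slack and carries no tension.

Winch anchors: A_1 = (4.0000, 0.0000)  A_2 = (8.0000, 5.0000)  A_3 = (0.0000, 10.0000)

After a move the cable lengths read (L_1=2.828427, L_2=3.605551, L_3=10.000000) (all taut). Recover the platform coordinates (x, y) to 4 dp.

expand ‖A_i−P‖²=L_i² and subtract eq 1 (k_i ≔ ‖A_i‖²−L_i²)
k_1 = 16.0000+0.0000−8.0000 = 8.0000
eq1−eq2 → [-8.0000  -10.0000]·P = -68.0000
eq1−eq3 → [8.0000  -20.0000]·P = 8.0000
2×2 solve → P = (6.0000, 2.0000)

(6.0000, 2.0000)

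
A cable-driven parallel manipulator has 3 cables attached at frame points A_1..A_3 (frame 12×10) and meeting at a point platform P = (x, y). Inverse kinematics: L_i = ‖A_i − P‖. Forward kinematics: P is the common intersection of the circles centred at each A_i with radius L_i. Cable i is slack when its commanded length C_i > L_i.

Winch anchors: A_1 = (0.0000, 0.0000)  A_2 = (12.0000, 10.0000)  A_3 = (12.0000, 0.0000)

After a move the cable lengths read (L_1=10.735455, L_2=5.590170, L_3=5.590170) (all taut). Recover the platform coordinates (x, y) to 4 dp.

each cable: (A_i−P)·(A_i−P) = L_i²; let q_i = ‖A_i‖²−L_i²
q_1 = 0.0000+0.0000−115.2500 = -115.2500
row 1: -24.0000x − 20.0000y = -328.0000  (q_2=212.7500)
row 2: -24.0000x + 0.0000y = -228.0000  (q_3=112.7500)
Cramer on rows 1–2 → x = 9.5000, y = 5.0000

(9.5000, 5.0000)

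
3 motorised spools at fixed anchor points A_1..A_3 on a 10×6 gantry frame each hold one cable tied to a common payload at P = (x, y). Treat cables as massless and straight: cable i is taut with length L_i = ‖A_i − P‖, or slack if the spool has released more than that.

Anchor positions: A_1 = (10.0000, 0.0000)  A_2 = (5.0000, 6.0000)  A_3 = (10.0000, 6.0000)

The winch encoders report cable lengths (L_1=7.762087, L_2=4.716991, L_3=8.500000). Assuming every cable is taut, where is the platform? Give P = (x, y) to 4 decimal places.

each cable: (A_i−P)·(A_i−P) = L_i²; let k_i = ‖A_i‖²−L_i²
k_1 = 100.0000+0.0000−60.2500 = 39.7500
row 1: 10.0000x − 12.0000y = 1.0000  (k_2=38.7500)
row 2: 0.0000x − 12.0000y = -24.0000  (k_3=63.7500)
Cramer on rows 1–2 → x = 2.5000, y = 2.0000

(2.5000, 2.0000)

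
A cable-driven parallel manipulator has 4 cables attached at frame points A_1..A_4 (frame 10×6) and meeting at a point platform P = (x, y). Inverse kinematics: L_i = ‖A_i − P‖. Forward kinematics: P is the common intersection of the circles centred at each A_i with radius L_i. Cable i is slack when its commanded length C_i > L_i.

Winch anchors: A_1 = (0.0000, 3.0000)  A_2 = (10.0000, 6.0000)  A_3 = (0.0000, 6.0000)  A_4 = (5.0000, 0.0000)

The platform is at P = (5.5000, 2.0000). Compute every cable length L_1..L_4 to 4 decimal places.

cable 1: Δx=-5.5000, Δy=1.0000; L_1 = √(Δx²+Δy²) = 5.5902
cable 2: Δx=4.5000, Δy=4.0000; L_2 = √(Δx²+Δy²) = 6.0208
cable 3: Δx=-5.5000, Δy=4.0000; L_3 = √(Δx²+Δy²) = 6.8007
cable 4: Δx=-0.5000, Δy=-2.0000; L_4 = √(Δx²+Δy²) = 2.0616

(5.5902, 6.0208, 6.8007, 2.0616)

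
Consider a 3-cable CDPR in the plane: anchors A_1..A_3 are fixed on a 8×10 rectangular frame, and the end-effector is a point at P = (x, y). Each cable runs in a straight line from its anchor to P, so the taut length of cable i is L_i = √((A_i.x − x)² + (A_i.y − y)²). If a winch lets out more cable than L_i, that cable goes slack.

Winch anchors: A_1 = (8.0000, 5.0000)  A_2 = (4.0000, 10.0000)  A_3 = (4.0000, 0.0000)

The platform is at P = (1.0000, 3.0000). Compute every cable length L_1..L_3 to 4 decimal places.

(7.2801, 7.6158, 4.2426)

cable 1: Δx=7.0000, Δy=2.0000; L_1 = √(Δx²+Δy²) = 7.2801
cable 2: Δx=3.0000, Δy=7.0000; L_2 = √(Δx²+Δy²) = 7.6158
cable 3: Δx=3.0000, Δy=-3.0000; L_3 = √(Δx²+Δy²) = 4.2426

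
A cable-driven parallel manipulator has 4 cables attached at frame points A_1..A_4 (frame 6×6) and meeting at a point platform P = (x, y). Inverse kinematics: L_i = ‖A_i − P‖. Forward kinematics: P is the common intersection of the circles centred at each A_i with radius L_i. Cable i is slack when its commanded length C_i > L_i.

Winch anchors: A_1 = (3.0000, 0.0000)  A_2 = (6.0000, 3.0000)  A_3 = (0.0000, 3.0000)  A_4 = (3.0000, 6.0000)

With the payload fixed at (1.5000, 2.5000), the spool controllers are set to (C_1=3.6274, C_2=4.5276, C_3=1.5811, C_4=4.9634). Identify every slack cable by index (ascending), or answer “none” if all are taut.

1, 4

i=1: geometric 2.9155 vs commanded 3.6274 ⇒ slack
i=2: geometric 4.5277 vs commanded 4.5276 ⇒ taut
i=3: geometric 1.5811 vs commanded 1.5811 ⇒ taut
i=4: geometric 3.8079 vs commanded 4.9634 ⇒ slack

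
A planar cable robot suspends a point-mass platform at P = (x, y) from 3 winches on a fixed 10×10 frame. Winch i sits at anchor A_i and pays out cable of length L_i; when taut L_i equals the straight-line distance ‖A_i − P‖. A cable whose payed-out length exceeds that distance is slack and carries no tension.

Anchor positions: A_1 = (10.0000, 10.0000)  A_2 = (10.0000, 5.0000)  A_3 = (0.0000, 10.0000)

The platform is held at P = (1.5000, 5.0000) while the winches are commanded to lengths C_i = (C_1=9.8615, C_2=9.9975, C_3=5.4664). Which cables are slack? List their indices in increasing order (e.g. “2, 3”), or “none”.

i=1: geometric 9.8615 vs commanded 9.8615 ⇒ taut
i=2: geometric 8.5000 vs commanded 9.9975 ⇒ slack
i=3: geometric 5.2202 vs commanded 5.4664 ⇒ slack

2, 3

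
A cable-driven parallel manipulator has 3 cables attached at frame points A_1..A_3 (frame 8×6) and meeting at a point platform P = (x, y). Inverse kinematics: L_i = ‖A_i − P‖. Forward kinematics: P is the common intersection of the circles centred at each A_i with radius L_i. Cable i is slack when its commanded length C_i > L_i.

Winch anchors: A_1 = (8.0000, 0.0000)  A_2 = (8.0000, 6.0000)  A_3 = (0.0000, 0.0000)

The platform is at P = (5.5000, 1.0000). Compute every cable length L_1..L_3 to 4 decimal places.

(2.6926, 5.5902, 5.5902)

L_1 = √((8.0000−5.5000)² + (0.0000−1.0000)²) = 2.6926
L_2 = √((8.0000−5.5000)² + (6.0000−1.0000)²) = 5.5902
L_3 = √((0.0000−5.5000)² + (0.0000−1.0000)²) = 5.5902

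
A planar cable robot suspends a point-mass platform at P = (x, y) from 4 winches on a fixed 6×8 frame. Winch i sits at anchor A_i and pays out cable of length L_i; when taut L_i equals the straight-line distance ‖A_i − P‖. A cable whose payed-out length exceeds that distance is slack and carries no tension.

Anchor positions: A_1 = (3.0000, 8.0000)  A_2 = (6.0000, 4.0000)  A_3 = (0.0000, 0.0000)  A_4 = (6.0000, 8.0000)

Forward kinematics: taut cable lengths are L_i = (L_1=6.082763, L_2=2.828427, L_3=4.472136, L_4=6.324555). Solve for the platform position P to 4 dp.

(4.0000, 2.0000)

expand ‖A_i−P‖²=L_i² and subtract eq 1 (c_i ≔ ‖A_i‖²−L_i²)
c_1 = 9.0000+64.0000−37.0000 = 36.0000
eq1−eq2 → [-6.0000  8.0000]·P = -8.0000
eq1−eq3 → [6.0000  16.0000]·P = 56.0000
eq1−eq4 → [-6.0000  0.0000]·P = -24.0000
2×2 solve → P = (4.0000, 2.0000)
check cable 4: ‖A_4−P‖² = 40.0000 ≈ L_4² = 40.0000 ✓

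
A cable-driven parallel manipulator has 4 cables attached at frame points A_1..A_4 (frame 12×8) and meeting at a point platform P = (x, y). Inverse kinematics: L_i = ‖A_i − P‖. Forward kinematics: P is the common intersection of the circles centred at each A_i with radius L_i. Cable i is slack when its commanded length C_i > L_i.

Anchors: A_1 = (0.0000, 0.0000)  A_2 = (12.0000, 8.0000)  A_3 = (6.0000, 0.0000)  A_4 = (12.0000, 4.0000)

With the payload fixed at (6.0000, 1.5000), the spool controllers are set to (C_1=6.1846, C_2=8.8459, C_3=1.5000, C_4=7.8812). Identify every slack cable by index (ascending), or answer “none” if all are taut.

4

cable 1: L_1 = ‖A_1−P‖ = 6.1847;  C_1 = 6.1846 → taut
cable 2: L_2 = ‖A_2−P‖ = 8.8459;  C_2 = 8.8459 → taut
cable 3: L_3 = ‖A_3−P‖ = 1.5000;  C_3 = 1.5000 → taut
cable 4: L_4 = ‖A_4−P‖ = 6.5000;  C_4 = 7.8812 → slack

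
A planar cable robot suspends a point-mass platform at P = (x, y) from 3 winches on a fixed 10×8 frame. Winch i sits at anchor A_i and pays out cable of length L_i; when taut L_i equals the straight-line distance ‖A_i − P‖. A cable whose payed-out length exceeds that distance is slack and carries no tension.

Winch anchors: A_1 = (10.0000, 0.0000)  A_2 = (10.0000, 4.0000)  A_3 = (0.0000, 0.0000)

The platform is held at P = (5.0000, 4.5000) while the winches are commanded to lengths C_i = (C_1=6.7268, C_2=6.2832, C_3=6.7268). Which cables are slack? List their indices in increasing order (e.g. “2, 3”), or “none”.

2

cable 1: √((5.0000)²+(-4.5000)²)=6.7268, C_1=6.7268: taut
cable 2: √((5.0000)²+(-0.5000)²)=5.0249, C_2=6.2832: slack
cable 3: √((-5.0000)²+(-4.5000)²)=6.7268, C_3=6.7268: taut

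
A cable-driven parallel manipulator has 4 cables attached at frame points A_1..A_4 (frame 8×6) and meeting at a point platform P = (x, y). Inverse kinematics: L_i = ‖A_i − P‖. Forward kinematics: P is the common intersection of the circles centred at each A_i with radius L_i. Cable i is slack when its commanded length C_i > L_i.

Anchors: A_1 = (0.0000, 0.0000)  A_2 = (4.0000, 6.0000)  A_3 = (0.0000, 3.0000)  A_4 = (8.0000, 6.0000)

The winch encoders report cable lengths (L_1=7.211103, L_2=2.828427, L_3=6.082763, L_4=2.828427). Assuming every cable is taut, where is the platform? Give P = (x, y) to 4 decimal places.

circle eqns → linear via eq_j − eq_1; set q_j = A_j·A_j − L_j²
q_1 = 0.0000+0.0000−52.0000 = -52.0000
-8.0000·x − 12.0000·y = q_1−q_2 = -96.0000
0.0000·x − 6.0000·y = q_1−q_3 = -24.0000
-16.0000·x − 12.0000·y = q_1−q_4 = -144.0000
solve first two rows → x=6.0000, y=4.0000
check cable 4: ‖A_4−P‖² = 8.0000 ≈ L_4² = 8.0000 ✓

(6.0000, 4.0000)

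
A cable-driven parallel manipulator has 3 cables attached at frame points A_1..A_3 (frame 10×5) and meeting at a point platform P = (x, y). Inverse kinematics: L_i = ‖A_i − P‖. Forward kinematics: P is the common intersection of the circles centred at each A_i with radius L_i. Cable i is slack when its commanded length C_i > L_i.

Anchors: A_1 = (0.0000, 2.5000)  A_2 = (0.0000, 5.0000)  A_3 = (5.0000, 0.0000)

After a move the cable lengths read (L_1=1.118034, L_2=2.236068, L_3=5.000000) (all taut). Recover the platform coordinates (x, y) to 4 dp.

(1.0000, 3.0000)

expand ‖A_i−P‖²=L_i² and subtract eq 1 (k_i ≔ ‖A_i‖²−L_i²)
k_1 = 0.0000+6.2500−1.2500 = 5.0000
eq1−eq2 → [0.0000  -5.0000]·P = -15.0000
eq1−eq3 → [-10.0000  5.0000]·P = 5.0000
2×2 solve → P = (1.0000, 3.0000)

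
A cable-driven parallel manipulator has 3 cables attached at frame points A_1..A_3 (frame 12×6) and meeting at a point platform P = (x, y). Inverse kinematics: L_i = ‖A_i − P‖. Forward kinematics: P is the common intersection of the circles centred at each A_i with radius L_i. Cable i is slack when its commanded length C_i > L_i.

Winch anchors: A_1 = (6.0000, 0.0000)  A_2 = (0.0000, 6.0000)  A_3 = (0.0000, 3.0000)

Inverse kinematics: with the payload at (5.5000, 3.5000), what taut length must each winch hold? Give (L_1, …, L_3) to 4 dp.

L_1 = √((6.0000−5.5000)² + (0.0000−3.5000)²) = 3.5355
L_2 = √((0.0000−5.5000)² + (6.0000−3.5000)²) = 6.0415
L_3 = √((0.0000−5.5000)² + (3.0000−3.5000)²) = 5.5227

(3.5355, 6.0415, 5.5227)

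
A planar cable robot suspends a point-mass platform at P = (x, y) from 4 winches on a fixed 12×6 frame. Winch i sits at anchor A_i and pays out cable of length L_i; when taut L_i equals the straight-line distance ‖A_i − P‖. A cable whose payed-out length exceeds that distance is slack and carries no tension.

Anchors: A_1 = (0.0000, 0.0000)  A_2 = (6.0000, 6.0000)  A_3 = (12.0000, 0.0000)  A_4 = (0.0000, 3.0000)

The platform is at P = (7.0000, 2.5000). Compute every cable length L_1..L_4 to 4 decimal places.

cable 1: Δx=-7.0000, Δy=-2.5000; L_1 = √(Δx²+Δy²) = 7.4330
cable 2: Δx=-1.0000, Δy=3.5000; L_2 = √(Δx²+Δy²) = 3.6401
cable 3: Δx=5.0000, Δy=-2.5000; L_3 = √(Δx²+Δy²) = 5.5902
cable 4: Δx=-7.0000, Δy=0.5000; L_4 = √(Δx²+Δy²) = 7.0178

(7.4330, 3.6401, 5.5902, 7.0178)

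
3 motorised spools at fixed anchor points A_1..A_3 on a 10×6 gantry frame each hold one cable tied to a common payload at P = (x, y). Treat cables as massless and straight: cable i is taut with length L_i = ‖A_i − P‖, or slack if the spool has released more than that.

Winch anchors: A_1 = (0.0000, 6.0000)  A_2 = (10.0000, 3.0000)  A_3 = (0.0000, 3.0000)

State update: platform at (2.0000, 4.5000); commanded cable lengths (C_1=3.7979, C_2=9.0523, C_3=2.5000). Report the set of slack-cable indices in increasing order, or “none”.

1, 2

i=1: geometric 2.5000 vs commanded 3.7979 ⇒ slack
i=2: geometric 8.1394 vs commanded 9.0523 ⇒ slack
i=3: geometric 2.5000 vs commanded 2.5000 ⇒ taut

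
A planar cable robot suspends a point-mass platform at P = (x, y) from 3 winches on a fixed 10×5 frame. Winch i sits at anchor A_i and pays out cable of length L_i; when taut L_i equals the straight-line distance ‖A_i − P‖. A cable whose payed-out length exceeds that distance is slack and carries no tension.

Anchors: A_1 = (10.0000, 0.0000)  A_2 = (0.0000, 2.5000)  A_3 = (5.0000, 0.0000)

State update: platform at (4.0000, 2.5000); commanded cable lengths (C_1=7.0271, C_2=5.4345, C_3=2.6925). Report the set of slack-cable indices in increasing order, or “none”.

1, 2

i=1: geometric 6.5000 vs commanded 7.0271 ⇒ slack
i=2: geometric 4.0000 vs commanded 5.4345 ⇒ slack
i=3: geometric 2.6926 vs commanded 2.6925 ⇒ taut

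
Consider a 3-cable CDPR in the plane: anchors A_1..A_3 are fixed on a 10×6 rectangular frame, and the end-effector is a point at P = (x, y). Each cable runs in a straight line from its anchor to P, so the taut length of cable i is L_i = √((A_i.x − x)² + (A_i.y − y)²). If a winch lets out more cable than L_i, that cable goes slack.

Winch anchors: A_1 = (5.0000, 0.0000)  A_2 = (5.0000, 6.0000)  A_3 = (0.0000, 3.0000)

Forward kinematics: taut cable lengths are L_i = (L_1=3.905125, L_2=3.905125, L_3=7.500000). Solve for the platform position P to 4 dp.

(7.5000, 3.0000)

expand ‖A_i−P‖²=L_i² and subtract eq 1 (c_i ≔ ‖A_i‖²−L_i²)
c_1 = 25.0000+0.0000−15.2500 = 9.7500
eq1−eq2 → [0.0000  -12.0000]·P = -36.0000
eq1−eq3 → [10.0000  -6.0000]·P = 57.0000
2×2 solve → P = (7.5000, 3.0000)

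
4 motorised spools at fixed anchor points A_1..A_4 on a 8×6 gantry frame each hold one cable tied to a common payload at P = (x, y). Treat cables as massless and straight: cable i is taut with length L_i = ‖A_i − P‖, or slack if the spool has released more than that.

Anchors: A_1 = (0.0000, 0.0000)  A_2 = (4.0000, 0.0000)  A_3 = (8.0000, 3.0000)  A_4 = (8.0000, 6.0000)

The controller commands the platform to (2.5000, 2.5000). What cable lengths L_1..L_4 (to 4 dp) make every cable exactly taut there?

L_1: Δ = A_1−P = (-2.5000, -2.5000) → ‖Δ‖ = √12.5000 = 3.5355
L_2: Δ = A_2−P = (1.5000, -2.5000) → ‖Δ‖ = √8.5000 = 2.9155
L_3: Δ = A_3−P = (5.5000, 0.5000) → ‖Δ‖ = √30.5000 = 5.5227
L_4: Δ = A_4−P = (5.5000, 3.5000) → ‖Δ‖ = √42.5000 = 6.5192

(3.5355, 2.9155, 5.5227, 6.5192)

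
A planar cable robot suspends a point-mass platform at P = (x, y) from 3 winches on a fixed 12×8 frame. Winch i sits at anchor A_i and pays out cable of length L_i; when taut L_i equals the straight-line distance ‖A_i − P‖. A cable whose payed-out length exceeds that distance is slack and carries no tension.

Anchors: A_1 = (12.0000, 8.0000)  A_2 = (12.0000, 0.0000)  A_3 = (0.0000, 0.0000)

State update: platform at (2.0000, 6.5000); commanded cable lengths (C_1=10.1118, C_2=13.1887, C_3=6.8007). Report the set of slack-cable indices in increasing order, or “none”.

2

cable 1: √((10.0000)²+(1.5000)²)=10.1119, C_1=10.1118: taut
cable 2: √((10.0000)²+(-6.5000)²)=11.9269, C_2=13.1887: slack
cable 3: √((-2.0000)²+(-6.5000)²)=6.8007, C_3=6.8007: taut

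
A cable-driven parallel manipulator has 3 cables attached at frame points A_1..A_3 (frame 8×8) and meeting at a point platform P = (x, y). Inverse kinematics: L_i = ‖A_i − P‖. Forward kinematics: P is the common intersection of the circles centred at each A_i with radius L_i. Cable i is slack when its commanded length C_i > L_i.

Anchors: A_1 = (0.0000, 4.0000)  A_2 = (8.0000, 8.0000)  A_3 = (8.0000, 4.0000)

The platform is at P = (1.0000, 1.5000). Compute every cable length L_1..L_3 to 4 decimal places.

(2.6926, 9.5525, 7.4330)

L_1 = √((0.0000−1.0000)² + (4.0000−1.5000)²) = 2.6926
L_2 = √((8.0000−1.0000)² + (8.0000−1.5000)²) = 9.5525
L_3 = √((8.0000−1.0000)² + (4.0000−1.5000)²) = 7.4330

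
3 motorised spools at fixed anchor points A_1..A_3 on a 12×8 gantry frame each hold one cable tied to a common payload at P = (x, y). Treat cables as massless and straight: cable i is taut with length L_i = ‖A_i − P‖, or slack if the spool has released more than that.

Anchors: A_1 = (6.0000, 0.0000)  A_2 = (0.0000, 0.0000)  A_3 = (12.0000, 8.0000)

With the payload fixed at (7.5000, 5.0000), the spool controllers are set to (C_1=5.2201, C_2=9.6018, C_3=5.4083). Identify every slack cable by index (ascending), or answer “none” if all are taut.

cable 1: L_1 = ‖A_1−P‖ = 5.2202;  C_1 = 5.2201 → taut
cable 2: L_2 = ‖A_2−P‖ = 9.0139;  C_2 = 9.6018 → slack
cable 3: L_3 = ‖A_3−P‖ = 5.4083;  C_3 = 5.4083 → taut

2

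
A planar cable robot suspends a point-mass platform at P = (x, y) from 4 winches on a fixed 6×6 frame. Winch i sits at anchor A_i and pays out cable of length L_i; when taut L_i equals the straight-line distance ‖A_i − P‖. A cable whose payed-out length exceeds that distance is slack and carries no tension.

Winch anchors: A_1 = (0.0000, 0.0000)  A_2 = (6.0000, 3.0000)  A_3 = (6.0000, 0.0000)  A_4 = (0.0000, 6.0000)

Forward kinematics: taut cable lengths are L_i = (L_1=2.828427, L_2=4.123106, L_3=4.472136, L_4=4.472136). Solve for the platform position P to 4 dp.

expand ‖A_i−P‖²=L_i² and subtract eq 1 (q_i ≔ ‖A_i‖²−L_i²)
q_1 = 0.0000+0.0000−8.0000 = -8.0000
eq1−eq2 → [-12.0000  -6.0000]·P = -36.0000
eq1−eq3 → [-12.0000  0.0000]·P = -24.0000
eq1−eq4 → [0.0000  -12.0000]·P = -24.0000
2×2 solve → P = (2.0000, 2.0000)
check cable 4: ‖A_4−P‖² = 20.0000 ≈ L_4² = 20.0000 ✓

(2.0000, 2.0000)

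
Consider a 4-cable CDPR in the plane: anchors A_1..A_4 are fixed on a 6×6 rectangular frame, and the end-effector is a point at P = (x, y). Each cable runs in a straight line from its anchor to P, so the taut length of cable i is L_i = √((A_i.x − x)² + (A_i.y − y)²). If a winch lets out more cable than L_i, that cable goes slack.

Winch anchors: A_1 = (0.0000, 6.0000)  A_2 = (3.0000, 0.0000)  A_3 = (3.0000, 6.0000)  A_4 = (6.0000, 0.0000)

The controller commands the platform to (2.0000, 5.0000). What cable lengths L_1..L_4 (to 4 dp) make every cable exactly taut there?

(2.2361, 5.0990, 1.4142, 6.4031)

cable 1: Δx=-2.0000, Δy=1.0000; L_1 = √(Δx²+Δy²) = 2.2361
cable 2: Δx=1.0000, Δy=-5.0000; L_2 = √(Δx²+Δy²) = 5.0990
cable 3: Δx=1.0000, Δy=1.0000; L_3 = √(Δx²+Δy²) = 1.4142
cable 4: Δx=4.0000, Δy=-5.0000; L_4 = √(Δx²+Δy²) = 6.4031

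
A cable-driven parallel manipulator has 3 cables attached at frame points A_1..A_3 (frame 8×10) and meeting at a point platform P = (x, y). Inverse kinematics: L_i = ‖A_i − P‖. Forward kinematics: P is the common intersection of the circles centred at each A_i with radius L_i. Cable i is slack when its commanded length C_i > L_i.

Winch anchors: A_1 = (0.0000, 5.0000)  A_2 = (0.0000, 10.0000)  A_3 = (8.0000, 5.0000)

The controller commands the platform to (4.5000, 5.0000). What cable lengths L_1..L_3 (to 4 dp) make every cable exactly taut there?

(4.5000, 6.7268, 3.5000)

cable 1: Δx=-4.5000, Δy=0.0000; L_1 = √(Δx²+Δy²) = 4.5000
cable 2: Δx=-4.5000, Δy=5.0000; L_2 = √(Δx²+Δy²) = 6.7268
cable 3: Δx=3.5000, Δy=0.0000; L_3 = √(Δx²+Δy²) = 3.5000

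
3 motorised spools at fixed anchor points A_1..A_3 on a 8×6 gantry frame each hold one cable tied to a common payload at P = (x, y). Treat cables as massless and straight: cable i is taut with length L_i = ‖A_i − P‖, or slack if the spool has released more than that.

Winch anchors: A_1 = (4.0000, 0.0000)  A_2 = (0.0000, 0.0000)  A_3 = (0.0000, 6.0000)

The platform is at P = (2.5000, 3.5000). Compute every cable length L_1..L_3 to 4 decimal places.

L_1 = √((4.0000−2.5000)² + (0.0000−3.5000)²) = 3.8079
L_2 = √((0.0000−2.5000)² + (0.0000−3.5000)²) = 4.3012
L_3 = √((0.0000−2.5000)² + (6.0000−3.5000)²) = 3.5355

(3.8079, 4.3012, 3.5355)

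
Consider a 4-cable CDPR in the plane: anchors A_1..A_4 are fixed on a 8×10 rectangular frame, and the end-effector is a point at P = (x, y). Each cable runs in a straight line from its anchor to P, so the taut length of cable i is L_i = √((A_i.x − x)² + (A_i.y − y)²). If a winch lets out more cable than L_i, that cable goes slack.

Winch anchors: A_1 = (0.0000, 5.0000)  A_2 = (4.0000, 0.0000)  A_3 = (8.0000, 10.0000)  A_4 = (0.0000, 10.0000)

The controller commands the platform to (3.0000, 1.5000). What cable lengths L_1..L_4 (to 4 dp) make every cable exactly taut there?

L_1: Δ = A_1−P = (-3.0000, 3.5000) → ‖Δ‖ = √21.2500 = 4.6098
L_2: Δ = A_2−P = (1.0000, -1.5000) → ‖Δ‖ = √3.2500 = 1.8028
L_3: Δ = A_3−P = (5.0000, 8.5000) → ‖Δ‖ = √97.2500 = 9.8615
L_4: Δ = A_4−P = (-3.0000, 8.5000) → ‖Δ‖ = √81.2500 = 9.0139

(4.6098, 1.8028, 9.8615, 9.0139)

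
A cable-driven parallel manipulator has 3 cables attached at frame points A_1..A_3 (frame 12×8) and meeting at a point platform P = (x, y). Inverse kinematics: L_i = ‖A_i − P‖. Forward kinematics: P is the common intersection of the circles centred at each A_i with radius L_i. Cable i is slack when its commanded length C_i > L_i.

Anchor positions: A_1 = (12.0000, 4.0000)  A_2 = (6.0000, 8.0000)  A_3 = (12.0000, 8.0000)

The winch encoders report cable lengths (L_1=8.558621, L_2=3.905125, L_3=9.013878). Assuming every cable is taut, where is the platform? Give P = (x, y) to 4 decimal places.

(3.5000, 5.0000)

each cable: (A_i−P)·(A_i−P) = L_i²; let k_i = ‖A_i‖²−L_i²
k_1 = 144.0000+16.0000−73.2500 = 86.7500
row 1: 12.0000x − 8.0000y = 2.0000  (k_2=84.7500)
row 2: 0.0000x − 8.0000y = -40.0000  (k_3=126.7500)
Cramer on rows 1–2 → x = 3.5000, y = 5.0000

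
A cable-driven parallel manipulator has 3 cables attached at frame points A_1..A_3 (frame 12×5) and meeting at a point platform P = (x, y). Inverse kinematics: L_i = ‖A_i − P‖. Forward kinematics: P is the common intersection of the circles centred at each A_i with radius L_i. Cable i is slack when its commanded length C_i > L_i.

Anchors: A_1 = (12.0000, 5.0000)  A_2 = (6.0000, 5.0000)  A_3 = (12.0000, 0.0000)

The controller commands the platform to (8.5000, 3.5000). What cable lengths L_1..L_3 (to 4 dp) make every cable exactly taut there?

(3.8079, 2.9155, 4.9497)

cable 1: Δx=3.5000, Δy=1.5000; L_1 = √(Δx²+Δy²) = 3.8079
cable 2: Δx=-2.5000, Δy=1.5000; L_2 = √(Δx²+Δy²) = 2.9155
cable 3: Δx=3.5000, Δy=-3.5000; L_3 = √(Δx²+Δy²) = 4.9497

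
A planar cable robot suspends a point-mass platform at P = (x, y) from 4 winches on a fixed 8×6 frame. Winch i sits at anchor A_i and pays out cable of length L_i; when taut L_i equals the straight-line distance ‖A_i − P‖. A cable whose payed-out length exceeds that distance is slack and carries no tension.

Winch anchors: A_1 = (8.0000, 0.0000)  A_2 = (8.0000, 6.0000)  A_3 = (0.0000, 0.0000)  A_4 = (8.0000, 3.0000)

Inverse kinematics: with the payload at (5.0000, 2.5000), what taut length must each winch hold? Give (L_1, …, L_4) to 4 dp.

(3.9051, 4.6098, 5.5902, 3.0414)

L_1 = √((8.0000−5.0000)² + (0.0000−2.5000)²) = 3.9051
L_2 = √((8.0000−5.0000)² + (6.0000−2.5000)²) = 4.6098
L_3 = √((0.0000−5.0000)² + (0.0000−2.5000)²) = 5.5902
L_4 = √((8.0000−5.0000)² + (3.0000−2.5000)²) = 3.0414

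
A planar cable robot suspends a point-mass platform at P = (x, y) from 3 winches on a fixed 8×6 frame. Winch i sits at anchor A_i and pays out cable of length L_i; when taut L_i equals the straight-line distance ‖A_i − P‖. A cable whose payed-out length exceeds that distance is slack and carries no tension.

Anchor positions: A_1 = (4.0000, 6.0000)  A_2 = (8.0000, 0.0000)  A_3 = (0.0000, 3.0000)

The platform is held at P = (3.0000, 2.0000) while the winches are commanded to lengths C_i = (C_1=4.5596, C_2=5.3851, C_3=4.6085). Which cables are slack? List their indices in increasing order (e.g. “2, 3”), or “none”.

1, 3

cable 1: L_1 = ‖A_1−P‖ = 4.1231;  C_1 = 4.5596 → slack
cable 2: L_2 = ‖A_2−P‖ = 5.3852;  C_2 = 5.3851 → taut
cable 3: L_3 = ‖A_3−P‖ = 3.1623;  C_3 = 4.6085 → slack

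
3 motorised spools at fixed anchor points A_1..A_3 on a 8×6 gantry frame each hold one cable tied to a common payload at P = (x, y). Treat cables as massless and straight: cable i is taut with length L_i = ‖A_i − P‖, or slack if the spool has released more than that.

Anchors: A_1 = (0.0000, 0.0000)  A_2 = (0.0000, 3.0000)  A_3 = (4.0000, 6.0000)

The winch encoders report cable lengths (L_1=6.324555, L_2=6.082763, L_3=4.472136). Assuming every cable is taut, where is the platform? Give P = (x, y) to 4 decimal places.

circle eqns → linear via eq_j − eq_1; set q_j = A_j·A_j − L_j²
q_1 = 0.0000+0.0000−40.0000 = -40.0000
0.0000·x − 6.0000·y = q_1−q_2 = -12.0000
-8.0000·x − 12.0000·y = q_1−q_3 = -72.0000
solve first two rows → x=6.0000, y=2.0000

(6.0000, 2.0000)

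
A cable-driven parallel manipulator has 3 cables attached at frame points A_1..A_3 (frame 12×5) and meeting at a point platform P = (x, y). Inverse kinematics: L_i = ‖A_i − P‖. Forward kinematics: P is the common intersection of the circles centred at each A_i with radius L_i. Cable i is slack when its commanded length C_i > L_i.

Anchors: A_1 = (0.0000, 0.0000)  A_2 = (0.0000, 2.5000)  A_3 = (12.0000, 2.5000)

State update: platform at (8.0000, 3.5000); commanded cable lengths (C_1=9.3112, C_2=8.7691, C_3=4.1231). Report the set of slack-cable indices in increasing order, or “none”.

1, 2

cable 1: √((-8.0000)²+(-3.5000)²)=8.7321, C_1=9.3112: slack
cable 2: √((-8.0000)²+(-1.0000)²)=8.0623, C_2=8.7691: slack
cable 3: √((4.0000)²+(-1.0000)²)=4.1231, C_3=4.1231: taut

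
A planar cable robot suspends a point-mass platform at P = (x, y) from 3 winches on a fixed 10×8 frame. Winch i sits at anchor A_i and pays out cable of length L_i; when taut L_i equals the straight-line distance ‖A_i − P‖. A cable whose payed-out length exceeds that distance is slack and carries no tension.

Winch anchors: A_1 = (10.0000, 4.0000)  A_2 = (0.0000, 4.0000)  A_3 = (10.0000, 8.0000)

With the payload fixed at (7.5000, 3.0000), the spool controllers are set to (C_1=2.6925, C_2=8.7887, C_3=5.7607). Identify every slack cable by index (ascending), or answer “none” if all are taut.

2, 3

cable 1: L_1 = ‖A_1−P‖ = 2.6926;  C_1 = 2.6925 → taut
cable 2: L_2 = ‖A_2−P‖ = 7.5664;  C_2 = 8.7887 → slack
cable 3: L_3 = ‖A_3−P‖ = 5.5902;  C_3 = 5.7607 → slack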